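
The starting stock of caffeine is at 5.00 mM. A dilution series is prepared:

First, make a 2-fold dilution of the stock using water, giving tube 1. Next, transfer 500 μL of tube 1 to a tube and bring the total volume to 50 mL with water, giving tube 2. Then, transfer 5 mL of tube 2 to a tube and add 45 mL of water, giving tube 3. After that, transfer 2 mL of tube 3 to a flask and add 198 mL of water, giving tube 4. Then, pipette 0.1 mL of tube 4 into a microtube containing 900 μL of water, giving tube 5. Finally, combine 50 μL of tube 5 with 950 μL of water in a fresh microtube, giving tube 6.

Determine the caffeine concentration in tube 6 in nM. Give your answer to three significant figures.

0.125 nM

Step 1: 2-fold → factor 2
Step 2: 500 μL brought to 50 mL → factor 50000/500 = 100
Step 3: 5 mL + 45 mL = 50 mL total → factor 50/5 = 10
Step 4: 2 mL + 198 mL = 200 mL total → factor 200/2 = 100
Step 5: 0.1 mL + 900 μL = 1 mL total → factor 1/0.1 = 10
Step 6: 50 μL + 950 μL = 1000 μL total → factor 1000/50 = 20
Overall dilution factor = 2 × 100 × 10 × 100 × 10 × 20 = 4 × 10^7
Final = 5.00 mM / 4 × 10^7 = 1.250 × 10^-7 mM = 0.125 nM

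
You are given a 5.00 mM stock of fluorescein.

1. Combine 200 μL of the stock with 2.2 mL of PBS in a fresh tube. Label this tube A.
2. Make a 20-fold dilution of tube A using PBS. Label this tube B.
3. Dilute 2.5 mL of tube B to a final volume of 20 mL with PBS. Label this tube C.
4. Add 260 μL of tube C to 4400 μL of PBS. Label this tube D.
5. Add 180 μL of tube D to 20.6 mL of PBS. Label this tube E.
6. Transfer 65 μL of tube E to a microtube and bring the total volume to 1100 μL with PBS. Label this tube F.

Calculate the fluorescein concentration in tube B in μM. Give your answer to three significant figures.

Step 1: 200 μL + 2.2 mL = 2400 μL total → factor 2400/200 = 12
Step 2: 20-fold → factor 20
Dilution factor through tube B = 12 × 20 = 240
[tube B] = 5.00 mM / 240 = 0.02083 mM = 20.8 μM

20.8 μM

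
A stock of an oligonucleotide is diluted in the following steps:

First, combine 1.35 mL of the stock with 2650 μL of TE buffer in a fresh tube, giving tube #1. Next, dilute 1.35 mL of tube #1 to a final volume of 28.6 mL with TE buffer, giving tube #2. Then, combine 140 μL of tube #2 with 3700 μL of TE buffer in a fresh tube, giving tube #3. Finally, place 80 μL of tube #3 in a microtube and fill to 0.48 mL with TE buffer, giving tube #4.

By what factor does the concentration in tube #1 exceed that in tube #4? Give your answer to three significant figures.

Step 1: 1.35 mL + 2650 μL = 4 mL total → factor 4/1.35 = 2.963
Step 2: 1.35 mL brought to 28.6 mL → factor 28.6/1.35 = 21.185
Step 3: 140 μL + 3700 μL = 3840 μL total → factor 3840/140 = 27.429
Step 4: 80 μL brought to 0.48 mL → factor 480/80 = 6
Dilution factor to tube #1 = 2.963; to tube #4 = 10330
[tube #1]/[tube #4] = (factor to tube #4)/(factor to tube #1) = 10330/2.963 = 3.49 × 10^3

3.49 × 10^3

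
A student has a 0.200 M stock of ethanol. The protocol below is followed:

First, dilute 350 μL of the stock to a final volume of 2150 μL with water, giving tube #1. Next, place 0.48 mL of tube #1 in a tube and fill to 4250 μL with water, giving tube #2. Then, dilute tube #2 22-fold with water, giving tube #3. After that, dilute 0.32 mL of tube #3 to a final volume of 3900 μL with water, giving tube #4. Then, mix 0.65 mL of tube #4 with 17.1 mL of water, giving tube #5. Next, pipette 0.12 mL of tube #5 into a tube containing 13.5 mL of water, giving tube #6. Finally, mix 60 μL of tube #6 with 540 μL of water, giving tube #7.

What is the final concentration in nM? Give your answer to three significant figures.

Step 1: 350 μL brought to 2150 μL → factor 2150/350 = 6.1429
Step 2: 0.48 mL brought to 4250 μL → factor 4.25/0.48 = 8.8542
Step 3: 22-fold → factor 22
Step 4: 0.32 mL brought to 3900 μL → factor 3.9/0.32 = 12.188
Step 5: 0.65 mL + 17.1 mL = 17.75 mL total → factor 17.75/0.65 = 27.308
Step 6: 0.12 mL + 13.5 mL = 13.62 mL total → factor 13.62/0.12 = 113.5
Step 7: 60 μL + 540 μL = 600 μL total → factor 600/60 = 10
Overall dilution factor = 6.1429 × 8.8542 × 22 × 12.188 × 27.308 × 113.5 × 10 = 4.52 × 10^8
Final = 0.200 M / 4.52 × 10^8 = 4.425 × 10^-10 M = 0.442 nM

0.442 nM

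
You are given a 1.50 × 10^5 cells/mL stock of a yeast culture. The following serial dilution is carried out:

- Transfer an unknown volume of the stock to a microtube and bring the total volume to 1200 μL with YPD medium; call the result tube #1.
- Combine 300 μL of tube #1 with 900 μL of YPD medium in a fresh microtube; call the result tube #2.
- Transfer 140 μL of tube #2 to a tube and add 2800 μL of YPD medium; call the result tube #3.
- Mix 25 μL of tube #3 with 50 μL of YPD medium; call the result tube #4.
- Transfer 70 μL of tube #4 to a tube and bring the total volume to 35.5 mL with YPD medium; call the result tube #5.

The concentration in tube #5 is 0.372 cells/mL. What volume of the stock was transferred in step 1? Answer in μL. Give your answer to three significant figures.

Step 1: v brought to 1200 μL → factor = 1200 μL/v
Step 2: 300 μL + 900 μL = 1200 μL total → factor 1200/300 = 4
Step 3: 140 μL + 2800 μL = 2940 μL total → factor 2940/140 = 21
Step 4: 25 μL + 50 μL = 75 μL total → factor 75/25 = 3
Step 5: 70 μL brought to 35.5 mL → factor 35500/70 = 507.14
Product of known-step factors = 1.278 × 10^5
Overall factor = 1.50 × 10^5 cells/mL / (0.372 cells/mL) = 4.0323 × 10^5
Step-1 factor = 4.0323 × 10^5 / 1.278 × 10^5 = 3.1551
v = 1200 μL / 3.1551 = 380 μL

380 μL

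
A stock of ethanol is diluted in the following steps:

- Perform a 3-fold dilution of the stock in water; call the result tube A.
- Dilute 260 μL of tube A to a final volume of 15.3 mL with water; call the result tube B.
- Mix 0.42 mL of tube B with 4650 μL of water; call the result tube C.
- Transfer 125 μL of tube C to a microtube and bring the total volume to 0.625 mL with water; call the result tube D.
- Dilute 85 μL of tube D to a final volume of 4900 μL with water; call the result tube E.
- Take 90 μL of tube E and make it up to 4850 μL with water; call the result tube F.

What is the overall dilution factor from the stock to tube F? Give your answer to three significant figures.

3.31 × 10^7

Step 1: 3-fold → factor 3
Step 2: 260 μL brought to 15.3 mL → factor 15300/260 = 58.846
Step 3: 0.42 mL + 4650 μL = 5.07 mL total → factor 5.07/0.42 = 12.071
Step 4: 125 μL brought to 0.625 mL → factor 625/125 = 5
Step 5: 85 μL brought to 4900 μL → factor 4900/85 = 57.647
Step 6: 90 μL brought to 4850 μL → factor 4850/90 = 53.889
Overall dilution factor = 3 × 58.846 × 12.071 × 5 × 57.647 × 53.889 = 3.3101 × 10^7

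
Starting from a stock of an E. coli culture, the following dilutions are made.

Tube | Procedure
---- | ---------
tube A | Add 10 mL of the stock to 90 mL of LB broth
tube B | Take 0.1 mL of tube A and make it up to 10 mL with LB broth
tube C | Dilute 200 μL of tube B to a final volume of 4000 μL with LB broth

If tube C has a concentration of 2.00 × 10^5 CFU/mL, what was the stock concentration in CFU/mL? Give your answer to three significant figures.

Step 1: 10 mL + 90 mL = 100 mL total → factor 100/10 = 10
Step 2: 0.1 mL brought to 10 mL → factor 10/0.1 = 100
Step 3: 200 μL brought to 4000 μL → factor 4000/200 = 20
Overall dilution factor = 10 × 100 × 20 = 20000
Stock = 2.00 × 10^5 CFU/mL × 20000 = 4.00 × 10^9 CFU/mL

4.00 × 10^9 CFU/mL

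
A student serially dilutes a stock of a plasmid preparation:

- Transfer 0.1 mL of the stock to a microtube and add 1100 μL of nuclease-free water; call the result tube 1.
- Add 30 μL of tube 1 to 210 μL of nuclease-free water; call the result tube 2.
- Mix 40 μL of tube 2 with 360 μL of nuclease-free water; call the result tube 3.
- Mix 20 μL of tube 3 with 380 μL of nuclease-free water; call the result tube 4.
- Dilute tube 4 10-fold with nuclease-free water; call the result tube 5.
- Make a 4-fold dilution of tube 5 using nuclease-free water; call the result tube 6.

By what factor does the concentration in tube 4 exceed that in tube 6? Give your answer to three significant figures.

Step 1: 0.1 mL + 1100 μL = 1.2 mL total → factor 1.2/0.1 = 12
Step 2: 30 μL + 210 μL = 240 μL total → factor 240/30 = 8
Step 3: 40 μL + 360 μL = 400 μL total → factor 400/40 = 10
Step 4: 20 μL + 380 μL = 400 μL total → factor 400/20 = 20
Step 5: 10-fold → factor 10
Step 6: 4-fold → factor 4
Dilution factor to tube 4 = 19200; to tube 6 = 7.68 × 10^5
[tube 4]/[tube 6] = (factor to tube 6)/(factor to tube 4) = 7.68 × 10^5/19200 = 40.0

40.0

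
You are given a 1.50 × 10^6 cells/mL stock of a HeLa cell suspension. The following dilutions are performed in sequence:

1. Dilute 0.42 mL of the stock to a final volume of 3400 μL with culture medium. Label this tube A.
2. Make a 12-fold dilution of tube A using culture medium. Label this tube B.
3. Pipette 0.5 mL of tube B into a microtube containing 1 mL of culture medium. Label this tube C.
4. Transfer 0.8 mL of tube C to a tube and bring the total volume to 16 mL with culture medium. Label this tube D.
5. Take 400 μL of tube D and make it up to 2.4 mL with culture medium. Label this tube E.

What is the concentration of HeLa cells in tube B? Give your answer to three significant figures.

Step 1: 0.42 mL brought to 3400 μL → factor 3.4/0.42 = 8.0952
Step 2: 12-fold → factor 12
Dilution factor through tube B = 8.0952 × 12 = 97.143
[tube B] = 1.50 × 10^6 cells/mL / 97.143 = 1.54 × 10^4 cells/mL

1.54 × 10^4 cells/mL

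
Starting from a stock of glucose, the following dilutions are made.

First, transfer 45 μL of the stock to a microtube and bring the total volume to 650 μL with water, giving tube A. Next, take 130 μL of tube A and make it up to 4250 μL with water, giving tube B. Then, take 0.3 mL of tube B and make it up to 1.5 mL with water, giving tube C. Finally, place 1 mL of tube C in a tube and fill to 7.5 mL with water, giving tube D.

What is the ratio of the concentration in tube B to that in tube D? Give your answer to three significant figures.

Step 1: 45 μL brought to 650 μL → factor 650/45 = 14.444
Step 2: 130 μL brought to 4250 μL → factor 4250/130 = 32.692
Step 3: 0.3 mL brought to 1.5 mL → factor 1.5/0.3 = 5
Step 4: 1 mL brought to 7.5 mL → factor 7.5/1 = 7.5
Dilution factor to tube B = 472.22; to tube D = 17708
[tube B]/[tube D] = (factor to tube D)/(factor to tube B) = 17708/472.22 = 37.5

37.5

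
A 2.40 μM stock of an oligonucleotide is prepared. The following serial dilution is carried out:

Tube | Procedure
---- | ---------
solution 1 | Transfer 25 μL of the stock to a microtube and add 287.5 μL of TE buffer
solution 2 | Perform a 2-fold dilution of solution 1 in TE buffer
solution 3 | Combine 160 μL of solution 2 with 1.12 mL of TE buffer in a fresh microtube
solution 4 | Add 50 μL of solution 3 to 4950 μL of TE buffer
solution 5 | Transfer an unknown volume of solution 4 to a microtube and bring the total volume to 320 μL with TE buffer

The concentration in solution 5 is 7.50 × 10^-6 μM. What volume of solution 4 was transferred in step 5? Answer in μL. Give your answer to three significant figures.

Step 1: 25 μL + 287.5 μL = 312.5 μL total → factor 312.5/25 = 12.5
Step 2: 2-fold → factor 2
Step 3: 160 μL + 1.12 mL = 1280 μL total → factor 1280/160 = 8
Step 4: 50 μL + 4950 μL = 5000 μL total → factor 5000/50 = 100
Step 5: v brought to 320 μL → factor = 320 μL/v
Product of known-step factors = 20000
Overall factor = 2.40 μM / (7.50 × 10^-6 μM) = 3.2 × 10^5
Step-5 factor = 3.2 × 10^5 / 20000 = 16
v = 320 μL / 16 = 20.0 μL

20.0 μL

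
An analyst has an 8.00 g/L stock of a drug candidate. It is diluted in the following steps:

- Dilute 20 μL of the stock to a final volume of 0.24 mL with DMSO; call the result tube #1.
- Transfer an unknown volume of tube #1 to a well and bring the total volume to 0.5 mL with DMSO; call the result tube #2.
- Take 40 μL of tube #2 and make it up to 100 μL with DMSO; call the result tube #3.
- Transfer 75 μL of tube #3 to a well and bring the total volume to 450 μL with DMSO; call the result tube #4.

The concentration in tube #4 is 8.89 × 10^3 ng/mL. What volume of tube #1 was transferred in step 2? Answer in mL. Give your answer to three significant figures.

Step 1: 20 μL brought to 0.24 mL → factor 240/20 = 12
Step 2: v brought to 0.5 mL → factor = 0.5 mL/v
Step 3: 40 μL brought to 100 μL → factor 100/40 = 2.5
Step 4: 75 μL brought to 450 μL → factor 450/75 = 6
Product of known-step factors = 180
Overall factor = 8.00 g/L / (8.89 × 10^3 ng/mL) = 899.89
Step-2 factor = 899.89 / 180 = 4.9994
v = 0.5 mL / 4.9994 = 0.100 mL

0.100 mL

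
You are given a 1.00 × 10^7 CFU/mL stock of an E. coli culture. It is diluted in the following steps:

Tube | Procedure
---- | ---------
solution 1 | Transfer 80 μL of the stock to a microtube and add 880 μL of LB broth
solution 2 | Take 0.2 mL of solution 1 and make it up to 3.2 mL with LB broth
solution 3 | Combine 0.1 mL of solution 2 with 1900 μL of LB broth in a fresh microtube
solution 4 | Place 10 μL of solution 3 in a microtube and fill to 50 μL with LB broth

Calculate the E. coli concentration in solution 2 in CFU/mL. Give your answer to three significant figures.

5.21 × 10^4 CFU/mL

Step 1: 80 μL + 880 μL = 960 μL total → factor 960/80 = 12
Step 2: 0.2 mL brought to 3.2 mL → factor 3.2/0.2 = 16
Dilution factor through solution 2 = 12 × 16 = 192
[solution 2] = 1.00 × 10^7 CFU/mL / 192 = 5.21 × 10^4 CFU/mL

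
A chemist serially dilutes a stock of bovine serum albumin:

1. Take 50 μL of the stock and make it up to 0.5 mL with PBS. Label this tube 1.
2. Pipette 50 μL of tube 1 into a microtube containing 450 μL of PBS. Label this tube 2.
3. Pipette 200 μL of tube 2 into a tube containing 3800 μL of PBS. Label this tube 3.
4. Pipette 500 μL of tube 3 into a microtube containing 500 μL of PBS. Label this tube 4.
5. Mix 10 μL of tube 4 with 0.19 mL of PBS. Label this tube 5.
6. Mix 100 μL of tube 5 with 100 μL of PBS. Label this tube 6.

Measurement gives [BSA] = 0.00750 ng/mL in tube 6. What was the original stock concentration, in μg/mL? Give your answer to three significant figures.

1.20 μg/mL

Step 1: 50 μL brought to 0.5 mL → factor 500/50 = 10
Step 2: 50 μL + 450 μL = 500 μL total → factor 500/50 = 10
Step 3: 200 μL + 3800 μL = 4000 μL total → factor 4000/200 = 20
Step 4: 500 μL + 500 μL = 1000 μL total → factor 1000/500 = 2
Step 5: 10 μL + 0.19 mL = 200 μL total → factor 200/10 = 20
Step 6: 100 μL + 100 μL = 200 μL total → factor 200/100 = 2
Overall dilution factor = 10 × 10 × 20 × 2 × 20 × 2 = 1.6 × 10^5
Stock = 0.00750 ng/mL × 1.6 × 10^5 = 1200 ng/mL = 1.20 μg/mL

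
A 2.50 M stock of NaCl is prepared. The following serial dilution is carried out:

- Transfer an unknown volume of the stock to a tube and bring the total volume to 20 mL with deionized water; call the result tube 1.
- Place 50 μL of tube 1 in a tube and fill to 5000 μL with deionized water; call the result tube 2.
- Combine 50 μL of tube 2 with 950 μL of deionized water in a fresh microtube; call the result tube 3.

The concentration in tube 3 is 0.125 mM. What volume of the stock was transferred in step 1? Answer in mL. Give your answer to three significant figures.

2.00 mL

Step 1: v brought to 20 mL → factor = 20 mL/v
Step 2: 50 μL brought to 5000 μL → factor 5000/50 = 100
Step 3: 50 μL + 950 μL = 1000 μL total → factor 1000/50 = 20
Product of known-step factors = 2000
Overall factor = 2.50 M / (0.125 mM) = 20000
Step-1 factor = 20000 / 2000 = 10
v = 20 mL / 10 = 2.00 mL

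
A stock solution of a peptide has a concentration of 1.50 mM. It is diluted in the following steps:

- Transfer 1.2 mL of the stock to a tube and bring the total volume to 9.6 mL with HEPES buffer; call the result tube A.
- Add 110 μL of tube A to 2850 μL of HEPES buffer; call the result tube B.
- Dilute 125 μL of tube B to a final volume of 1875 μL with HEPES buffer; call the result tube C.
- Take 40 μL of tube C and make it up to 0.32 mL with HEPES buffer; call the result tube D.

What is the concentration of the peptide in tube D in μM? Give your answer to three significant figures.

Step 1: 1.2 mL brought to 9.6 mL → factor 9.6/1.2 = 8
Step 2: 110 μL + 2850 μL = 2960 μL total → factor 2960/110 = 26.909
Step 3: 125 μL brought to 1875 μL → factor 1875/125 = 15
Step 4: 40 μL brought to 0.32 mL → factor 320/40 = 8
Overall dilution factor = 8 × 26.909 × 15 × 8 = 25833
Final = 1.50 mM / 25833 = 5.807 × 10^-5 mM = 0.0581 μM

0.0581 μM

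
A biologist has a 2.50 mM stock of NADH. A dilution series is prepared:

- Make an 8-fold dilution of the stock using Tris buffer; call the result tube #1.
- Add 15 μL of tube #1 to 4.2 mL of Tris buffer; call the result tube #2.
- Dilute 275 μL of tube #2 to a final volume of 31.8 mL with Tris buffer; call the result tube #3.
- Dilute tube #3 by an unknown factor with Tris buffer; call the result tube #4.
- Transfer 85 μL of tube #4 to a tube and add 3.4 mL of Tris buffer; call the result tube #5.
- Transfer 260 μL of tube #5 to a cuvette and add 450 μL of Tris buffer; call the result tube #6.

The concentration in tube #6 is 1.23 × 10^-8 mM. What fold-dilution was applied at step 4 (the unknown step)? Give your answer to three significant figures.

6.98-fold

Step 1: 8-fold → factor 8
Step 2: 15 μL + 4.2 mL = 4215 μL total → factor 4215/15 = 281
Step 3: 275 μL brought to 31.8 mL → factor 31800/275 = 115.64
Step 4: unknown factor x
Step 5: 85 μL + 3.4 mL = 3485 μL total → factor 3485/85 = 41
Step 6: 260 μL + 450 μL = 710 μL total → factor 710/260 = 2.7308
Product of known-step factors = 2.9104 × 10^7
Overall factor = 2.50 mM / (1.23 × 10^-8 mM) = 2.0325 × 10^8
x = 2.0325 × 10^8 / 2.9104 × 10^7 = 6.98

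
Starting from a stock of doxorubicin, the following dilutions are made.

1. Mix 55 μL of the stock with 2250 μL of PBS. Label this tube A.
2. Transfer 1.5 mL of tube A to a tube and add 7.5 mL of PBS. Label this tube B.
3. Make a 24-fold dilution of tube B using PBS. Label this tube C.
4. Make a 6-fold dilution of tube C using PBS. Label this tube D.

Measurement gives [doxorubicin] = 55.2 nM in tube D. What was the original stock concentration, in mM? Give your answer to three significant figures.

2.00 mM

Step 1: 55 μL + 2250 μL = 2305 μL total → factor 2305/55 = 41.909
Step 2: 1.5 mL + 7.5 mL = 9 mL total → factor 9/1.5 = 6
Step 3: 24-fold → factor 24
Step 4: 6-fold → factor 6
Overall dilution factor = 41.909 × 6 × 24 × 6 = 36209
Stock = 55.2 nM × 36209 = 1.999 × 10^6 nM = 2.00 mM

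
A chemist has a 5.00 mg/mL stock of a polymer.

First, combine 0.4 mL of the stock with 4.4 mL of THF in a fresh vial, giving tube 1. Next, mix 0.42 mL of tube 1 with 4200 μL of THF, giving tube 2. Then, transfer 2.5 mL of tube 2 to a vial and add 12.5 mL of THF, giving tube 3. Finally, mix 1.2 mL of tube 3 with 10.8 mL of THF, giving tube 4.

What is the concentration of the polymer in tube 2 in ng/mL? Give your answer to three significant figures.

3.79 × 10^4 ng/mL

Step 1: 0.4 mL + 4.4 mL = 4.8 mL total → factor 4.8/0.4 = 12
Step 2: 0.42 mL + 4200 μL = 4.62 mL total → factor 4.62/0.42 = 11
Dilution factor through tube 2 = 12 × 11 = 132
[tube 2] = 5.00 mg/mL / 132 = 0.03788 mg/mL = 3.79 × 10^4 ng/mL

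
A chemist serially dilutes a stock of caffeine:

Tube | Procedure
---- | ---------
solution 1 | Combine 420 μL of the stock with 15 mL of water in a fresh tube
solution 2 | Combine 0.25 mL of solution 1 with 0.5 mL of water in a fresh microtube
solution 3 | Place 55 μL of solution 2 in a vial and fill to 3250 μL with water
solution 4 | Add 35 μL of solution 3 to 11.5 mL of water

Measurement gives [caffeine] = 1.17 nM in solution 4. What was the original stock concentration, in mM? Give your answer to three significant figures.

Step 1: 420 μL + 15 mL = 15420 μL total → factor 15420/420 = 36.714
Step 2: 0.25 mL + 0.5 mL = 0.75 mL total → factor 0.75/0.25 = 3
Step 3: 55 μL brought to 3250 μL → factor 3250/55 = 59.091
Step 4: 35 μL + 11.5 mL = 11535 μL total → factor 11535/35 = 329.57
Overall dilution factor = 36.714 × 3 × 59.091 × 329.57 = 2.145 × 10^6
Stock = 1.17 nM × 2.145 × 10^6 = 2.510 × 10^6 nM = 2.51 mM

2.51 mM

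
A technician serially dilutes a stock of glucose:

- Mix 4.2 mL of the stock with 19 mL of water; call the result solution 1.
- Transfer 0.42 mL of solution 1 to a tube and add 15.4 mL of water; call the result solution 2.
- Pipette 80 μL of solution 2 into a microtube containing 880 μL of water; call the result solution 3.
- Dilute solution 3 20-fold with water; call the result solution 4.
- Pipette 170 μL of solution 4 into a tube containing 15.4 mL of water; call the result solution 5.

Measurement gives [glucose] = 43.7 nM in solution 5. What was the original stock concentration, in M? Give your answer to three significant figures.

0.200 M

Step 1: 4.2 mL + 19 mL = 23.2 mL total → factor 23.2/4.2 = 5.5238
Step 2: 0.42 mL + 15.4 mL = 15.82 mL total → factor 15.82/0.42 = 37.667
Step 3: 80 μL + 880 μL = 960 μL total → factor 960/80 = 12
Step 4: 20-fold → factor 20
Step 5: 170 μL + 15.4 mL = 15570 μL total → factor 15570/170 = 91.588
Overall dilution factor = 5.5238 × 37.667 × 12 × 20 × 91.588 = 4.5735 × 10^6
Stock = 43.7 nM × 4.5735 × 10^6 = 1.999 × 10^8 nM = 0.200 M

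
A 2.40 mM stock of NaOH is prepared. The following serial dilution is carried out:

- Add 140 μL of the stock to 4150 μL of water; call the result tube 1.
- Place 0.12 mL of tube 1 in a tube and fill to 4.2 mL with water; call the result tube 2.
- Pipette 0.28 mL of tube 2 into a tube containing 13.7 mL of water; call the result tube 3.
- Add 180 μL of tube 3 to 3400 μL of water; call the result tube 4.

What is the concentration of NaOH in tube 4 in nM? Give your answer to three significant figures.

Step 1: 140 μL + 4150 μL = 4290 μL total → factor 4290/140 = 30.643
Step 2: 0.12 mL brought to 4.2 mL → factor 4.2/0.12 = 35
Step 3: 0.28 mL + 13.7 mL = 13.98 mL total → factor 13.98/0.28 = 49.929
Step 4: 180 μL + 3400 μL = 3580 μL total → factor 3580/180 = 19.889
Overall dilution factor = 30.643 × 35 × 49.929 × 19.889 = 1.065 × 10^6
Final = 2.40 mM / 1.065 × 10^6 = 2.253 × 10^-6 mM = 2.25 nM

2.25 nM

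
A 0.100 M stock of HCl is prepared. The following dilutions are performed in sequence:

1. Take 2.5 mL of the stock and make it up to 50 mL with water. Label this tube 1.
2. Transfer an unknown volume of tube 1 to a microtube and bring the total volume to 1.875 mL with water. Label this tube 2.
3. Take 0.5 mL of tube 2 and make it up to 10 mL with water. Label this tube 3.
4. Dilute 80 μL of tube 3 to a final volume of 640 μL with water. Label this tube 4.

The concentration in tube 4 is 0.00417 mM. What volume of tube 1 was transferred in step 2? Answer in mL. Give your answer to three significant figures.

Step 1: 2.5 mL brought to 50 mL → factor 50/2.5 = 20
Step 2: v brought to 1.875 mL → factor = 1.875 mL/v
Step 3: 0.5 mL brought to 10 mL → factor 10/0.5 = 20
Step 4: 80 μL brought to 640 μL → factor 640/80 = 8
Product of known-step factors = 3200
Overall factor = 0.100 M / (0.00417 mM) = 23981
Step-2 factor = 23981 / 3200 = 7.494
v = 1.875 mL / 7.494 = 0.250 mL

0.250 mL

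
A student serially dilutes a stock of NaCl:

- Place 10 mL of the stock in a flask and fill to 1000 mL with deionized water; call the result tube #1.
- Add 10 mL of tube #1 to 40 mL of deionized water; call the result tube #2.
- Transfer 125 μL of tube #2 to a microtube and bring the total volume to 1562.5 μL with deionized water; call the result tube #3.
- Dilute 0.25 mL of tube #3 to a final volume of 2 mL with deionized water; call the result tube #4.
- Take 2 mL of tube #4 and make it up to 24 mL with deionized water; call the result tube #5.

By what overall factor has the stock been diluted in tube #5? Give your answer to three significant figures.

6.00 × 10^5

Step 1: 10 mL brought to 1000 mL → factor 1000/10 = 100
Step 2: 10 mL + 40 mL = 50 mL total → factor 50/10 = 5
Step 3: 125 μL brought to 1562.5 μL → factor 1562.5/125 = 12.5
Step 4: 0.25 mL brought to 2 mL → factor 2/0.25 = 8
Step 5: 2 mL brought to 24 mL → factor 24/2 = 12
Overall dilution factor = 100 × 5 × 12.5 × 8 × 12 = 6 × 10^5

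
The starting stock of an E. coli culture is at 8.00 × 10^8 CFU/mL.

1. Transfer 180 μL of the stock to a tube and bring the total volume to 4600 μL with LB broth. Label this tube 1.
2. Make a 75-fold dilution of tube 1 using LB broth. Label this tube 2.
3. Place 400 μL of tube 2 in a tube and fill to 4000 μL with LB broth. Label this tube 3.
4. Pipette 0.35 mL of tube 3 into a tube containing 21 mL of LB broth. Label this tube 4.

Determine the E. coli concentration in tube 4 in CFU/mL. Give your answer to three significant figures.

Step 1: 180 μL brought to 4600 μL → factor 4600/180 = 25.556
Step 2: 75-fold → factor 75
Step 3: 400 μL brought to 4000 μL → factor 4000/400 = 10
Step 4: 0.35 mL + 21 mL = 21.35 mL total → factor 21.35/0.35 = 61
Overall dilution factor = 25.556 × 75 × 10 × 61 = 1.1692 × 10^6
Final = 8.00 × 10^8 CFU/mL / 1.1692 × 10^6 = 684 CFU/mL

684 CFU/mL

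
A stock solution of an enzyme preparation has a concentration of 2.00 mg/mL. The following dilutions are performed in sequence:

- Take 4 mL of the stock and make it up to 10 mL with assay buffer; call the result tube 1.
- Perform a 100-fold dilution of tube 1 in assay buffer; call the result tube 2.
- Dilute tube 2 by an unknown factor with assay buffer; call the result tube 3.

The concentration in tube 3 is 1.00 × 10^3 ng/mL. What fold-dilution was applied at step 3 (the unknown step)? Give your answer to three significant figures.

8.00-fold

Step 1: 4 mL brought to 10 mL → factor 10/4 = 2.5
Step 2: 100-fold → factor 100
Step 3: unknown factor x
Product of known-step factors = 250
Overall factor = 2.00 mg/mL / (1.00 × 10^3 ng/mL) = 2000
x = 2000 / 250 = 8.00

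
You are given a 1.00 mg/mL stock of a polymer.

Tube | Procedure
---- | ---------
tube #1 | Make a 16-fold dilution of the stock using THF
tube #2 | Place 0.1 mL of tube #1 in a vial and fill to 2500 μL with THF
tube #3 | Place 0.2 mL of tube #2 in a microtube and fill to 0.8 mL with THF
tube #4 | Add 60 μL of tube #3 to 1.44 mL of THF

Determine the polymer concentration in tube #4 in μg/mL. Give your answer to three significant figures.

0.0250 μg/mL

Step 1: 16-fold → factor 16
Step 2: 0.1 mL brought to 2500 μL → factor 2.5/0.1 = 25
Step 3: 0.2 mL brought to 0.8 mL → factor 0.8/0.2 = 4
Step 4: 60 μL + 1.44 mL = 1500 μL total → factor 1500/60 = 25
Overall dilution factor = 16 × 25 × 4 × 25 = 40000
Final = 1.00 mg/mL / 40000 = 2.500 × 10^-5 mg/mL = 0.0250 μg/mL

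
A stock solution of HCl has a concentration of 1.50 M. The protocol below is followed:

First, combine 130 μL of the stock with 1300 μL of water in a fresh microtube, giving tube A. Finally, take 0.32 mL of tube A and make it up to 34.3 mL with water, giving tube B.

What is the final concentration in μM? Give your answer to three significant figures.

1.27 × 10^3 μM

Step 1: 130 μL + 1300 μL = 1430 μL total → factor 1430/130 = 11
Step 2: 0.32 mL brought to 34.3 mL → factor 34.3/0.32 = 107.19
Overall dilution factor = 11 × 107.19 = 1179.1
Final = 1.50 M / 1179.1 = 0.001272 M = 1.27 × 10^3 μM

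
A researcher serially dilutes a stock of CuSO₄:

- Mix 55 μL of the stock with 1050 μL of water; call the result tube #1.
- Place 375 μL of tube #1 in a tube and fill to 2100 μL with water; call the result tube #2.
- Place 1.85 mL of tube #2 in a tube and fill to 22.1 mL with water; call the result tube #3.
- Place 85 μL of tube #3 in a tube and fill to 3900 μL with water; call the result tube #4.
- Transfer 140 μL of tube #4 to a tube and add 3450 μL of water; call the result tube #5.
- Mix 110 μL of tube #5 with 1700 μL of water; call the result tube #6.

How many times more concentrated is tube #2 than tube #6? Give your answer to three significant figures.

Step 1: 55 μL + 1050 μL = 1105 μL total → factor 1105/55 = 20.091
Step 2: 375 μL brought to 2100 μL → factor 2100/375 = 5.6
Step 3: 1.85 mL brought to 22.1 mL → factor 22.1/1.85 = 11.946
Step 4: 85 μL brought to 3900 μL → factor 3900/85 = 45.882
Step 5: 140 μL + 3450 μL = 3590 μL total → factor 3590/140 = 25.643
Step 6: 110 μL + 1700 μL = 1810 μL total → factor 1810/110 = 16.455
Dilution factor to tube #2 = 112.51; to tube #6 = 2.602 × 10^7
[tube #2]/[tube #6] = (factor to tube #6)/(factor to tube #2) = 2.602 × 10^7/112.51 = 2.31 × 10^5

2.31 × 10^5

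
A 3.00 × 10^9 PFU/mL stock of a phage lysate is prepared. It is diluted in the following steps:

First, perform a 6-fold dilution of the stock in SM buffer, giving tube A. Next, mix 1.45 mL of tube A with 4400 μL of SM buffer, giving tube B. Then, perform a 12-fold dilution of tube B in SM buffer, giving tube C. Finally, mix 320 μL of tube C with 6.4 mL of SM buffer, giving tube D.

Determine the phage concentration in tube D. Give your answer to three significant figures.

4.92 × 10^5 PFU/mL

Step 1: 6-fold → factor 6
Step 2: 1.45 mL + 4400 μL = 5.85 mL total → factor 5.85/1.45 = 4.0345
Step 3: 12-fold → factor 12
Step 4: 320 μL + 6.4 mL = 6720 μL total → factor 6720/320 = 21
Overall dilution factor = 6 × 4.0345 × 12 × 21 = 6100.1
Final = 3.00 × 10^9 PFU/mL / 6100.1 = 4.92 × 10^5 PFU/mL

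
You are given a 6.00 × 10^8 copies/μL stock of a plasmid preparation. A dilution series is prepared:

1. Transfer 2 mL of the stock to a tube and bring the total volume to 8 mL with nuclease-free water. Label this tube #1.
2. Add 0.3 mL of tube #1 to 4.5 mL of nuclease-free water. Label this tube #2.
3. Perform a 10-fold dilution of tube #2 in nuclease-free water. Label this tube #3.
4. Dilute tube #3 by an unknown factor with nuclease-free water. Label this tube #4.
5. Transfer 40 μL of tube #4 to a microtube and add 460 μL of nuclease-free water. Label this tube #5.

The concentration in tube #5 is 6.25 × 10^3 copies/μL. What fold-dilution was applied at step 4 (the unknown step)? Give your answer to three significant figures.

12.0-fold

Step 1: 2 mL brought to 8 mL → factor 8/2 = 4
Step 2: 0.3 mL + 4.5 mL = 4.8 mL total → factor 4.8/0.3 = 16
Step 3: 10-fold → factor 10
Step 4: unknown factor x
Step 5: 40 μL + 460 μL = 500 μL total → factor 500/40 = 12.5
Product of known-step factors = 8000
Overall factor = 6.00 × 10^8 copies/μL / (6.25 × 10^3 copies/μL) = 96000
x = 96000 / 8000 = 12.0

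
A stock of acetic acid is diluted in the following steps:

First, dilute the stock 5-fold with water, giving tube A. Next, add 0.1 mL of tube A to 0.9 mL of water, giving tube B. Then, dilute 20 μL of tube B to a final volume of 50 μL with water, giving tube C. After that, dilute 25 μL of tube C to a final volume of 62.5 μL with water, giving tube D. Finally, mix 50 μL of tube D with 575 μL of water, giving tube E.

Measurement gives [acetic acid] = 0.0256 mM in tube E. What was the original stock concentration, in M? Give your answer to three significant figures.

Step 1: 5-fold → factor 5
Step 2: 0.1 mL + 0.9 mL = 1 mL total → factor 1/0.1 = 10
Step 3: 20 μL brought to 50 μL → factor 50/20 = 2.5
Step 4: 25 μL brought to 62.5 μL → factor 62.5/25 = 2.5
Step 5: 50 μL + 575 μL = 625 μL total → factor 625/50 = 12.5
Overall dilution factor = 5 × 10 × 2.5 × 2.5 × 12.5 = 3906.2
Stock = 0.0256 mM × 3906.2 = 100.0 mM = 0.100 M

0.100 M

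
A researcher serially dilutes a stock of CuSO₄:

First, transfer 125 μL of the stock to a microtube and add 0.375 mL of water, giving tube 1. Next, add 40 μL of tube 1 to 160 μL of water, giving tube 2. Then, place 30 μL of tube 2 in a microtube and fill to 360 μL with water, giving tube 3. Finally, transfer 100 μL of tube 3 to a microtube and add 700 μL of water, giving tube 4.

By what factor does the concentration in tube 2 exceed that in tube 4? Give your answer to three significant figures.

Step 1: 125 μL + 0.375 mL = 500 μL total → factor 500/125 = 4
Step 2: 40 μL + 160 μL = 200 μL total → factor 200/40 = 5
Step 3: 30 μL brought to 360 μL → factor 360/30 = 12
Step 4: 100 μL + 700 μL = 800 μL total → factor 800/100 = 8
Dilution factor to tube 2 = 20; to tube 4 = 1920
[tube 2]/[tube 4] = (factor to tube 4)/(factor to tube 2) = 1920/20 = 96.0

96.0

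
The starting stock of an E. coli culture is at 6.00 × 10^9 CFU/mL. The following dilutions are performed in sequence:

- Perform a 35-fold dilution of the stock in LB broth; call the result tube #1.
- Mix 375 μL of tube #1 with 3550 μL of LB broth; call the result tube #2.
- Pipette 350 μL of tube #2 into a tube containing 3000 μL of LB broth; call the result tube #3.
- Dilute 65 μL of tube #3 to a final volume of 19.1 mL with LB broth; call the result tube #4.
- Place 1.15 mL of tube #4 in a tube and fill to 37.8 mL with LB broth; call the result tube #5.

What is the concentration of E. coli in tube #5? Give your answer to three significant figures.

177 CFU/mL

Step 1: 35-fold → factor 35
Step 2: 375 μL + 3550 μL = 3925 μL total → factor 3925/375 = 10.467
Step 3: 350 μL + 3000 μL = 3350 μL total → factor 3350/350 = 9.5714
Step 4: 65 μL brought to 19.1 mL → factor 19100/65 = 293.85
Step 5: 1.15 mL brought to 37.8 mL → factor 37.8/1.15 = 32.87
Overall dilution factor = 35 × 10.467 × 9.5714 × 293.85 × 32.87 = 3.3866 × 10^7
Final = 6.00 × 10^9 CFU/mL / 3.3866 × 10^7 = 177 CFU/mL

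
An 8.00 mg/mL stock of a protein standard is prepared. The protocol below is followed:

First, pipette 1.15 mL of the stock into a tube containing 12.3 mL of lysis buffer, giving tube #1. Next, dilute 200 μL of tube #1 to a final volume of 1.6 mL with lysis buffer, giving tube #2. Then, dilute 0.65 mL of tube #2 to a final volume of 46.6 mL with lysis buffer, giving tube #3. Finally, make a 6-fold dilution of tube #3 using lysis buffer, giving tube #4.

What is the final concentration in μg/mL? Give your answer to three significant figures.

Step 1: 1.15 mL + 12.3 mL = 13.45 mL total → factor 13.45/1.15 = 11.696
Step 2: 200 μL brought to 1.6 mL → factor 1600/200 = 8
Step 3: 0.65 mL brought to 46.6 mL → factor 46.6/0.65 = 71.692
Step 4: 6-fold → factor 6
Overall dilution factor = 11.696 × 8 × 71.692 × 6 = 40247
Final = 8.00 mg/mL / 40247 = 0.0001988 mg/mL = 0.199 μg/mL

0.199 μg/mL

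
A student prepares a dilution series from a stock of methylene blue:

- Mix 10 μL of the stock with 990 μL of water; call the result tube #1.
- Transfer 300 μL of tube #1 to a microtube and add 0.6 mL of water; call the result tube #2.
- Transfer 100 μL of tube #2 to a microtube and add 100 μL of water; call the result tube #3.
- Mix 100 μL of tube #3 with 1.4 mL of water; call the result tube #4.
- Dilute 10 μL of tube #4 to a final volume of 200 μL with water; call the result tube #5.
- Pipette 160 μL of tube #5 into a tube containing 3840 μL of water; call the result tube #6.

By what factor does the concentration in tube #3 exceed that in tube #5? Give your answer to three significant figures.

300

Step 1: 10 μL + 990 μL = 1000 μL total → factor 1000/10 = 100
Step 2: 300 μL + 0.6 mL = 900 μL total → factor 900/300 = 3
Step 3: 100 μL + 100 μL = 200 μL total → factor 200/100 = 2
Step 4: 100 μL + 1.4 mL = 1500 μL total → factor 1500/100 = 15
Step 5: 10 μL brought to 200 μL → factor 200/10 = 20
Dilution factor to tube #3 = 600; to tube #5 = 1.8 × 10^5
[tube #3]/[tube #5] = (factor to tube #5)/(factor to tube #3) = 1.8 × 10^5/600 = 300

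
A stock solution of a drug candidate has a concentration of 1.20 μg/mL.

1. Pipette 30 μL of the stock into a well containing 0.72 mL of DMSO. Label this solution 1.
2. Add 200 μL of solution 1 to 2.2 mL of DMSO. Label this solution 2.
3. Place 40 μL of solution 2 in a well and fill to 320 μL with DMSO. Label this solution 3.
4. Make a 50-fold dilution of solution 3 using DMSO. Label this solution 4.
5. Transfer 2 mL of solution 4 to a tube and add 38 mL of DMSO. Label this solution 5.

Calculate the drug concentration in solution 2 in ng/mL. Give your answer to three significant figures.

Step 1: 30 μL + 0.72 mL = 750 μL total → factor 750/30 = 25
Step 2: 200 μL + 2.2 mL = 2400 μL total → factor 2400/200 = 12
Dilution factor through solution 2 = 25 × 12 = 300
[solution 2] = 1.20 μg/mL / 300 = 0.004000 μg/mL = 4.00 ng/mL

4.00 ng/mL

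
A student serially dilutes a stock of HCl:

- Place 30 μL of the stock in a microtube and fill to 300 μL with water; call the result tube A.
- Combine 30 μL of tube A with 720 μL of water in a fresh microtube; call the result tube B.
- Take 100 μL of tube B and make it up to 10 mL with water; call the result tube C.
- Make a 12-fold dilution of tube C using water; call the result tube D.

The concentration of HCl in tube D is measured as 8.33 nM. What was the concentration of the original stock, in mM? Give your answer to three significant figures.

Step 1: 30 μL brought to 300 μL → factor 300/30 = 10
Step 2: 30 μL + 720 μL = 750 μL total → factor 750/30 = 25
Step 3: 100 μL brought to 10 mL → factor 10000/100 = 100
Step 4: 12-fold → factor 12
Overall dilution factor = 10 × 25 × 100 × 12 = 3 × 10^5
Stock = 8.33 nM × 3 × 10^5 = 2.499 × 10^6 nM = 2.50 mM

2.50 mM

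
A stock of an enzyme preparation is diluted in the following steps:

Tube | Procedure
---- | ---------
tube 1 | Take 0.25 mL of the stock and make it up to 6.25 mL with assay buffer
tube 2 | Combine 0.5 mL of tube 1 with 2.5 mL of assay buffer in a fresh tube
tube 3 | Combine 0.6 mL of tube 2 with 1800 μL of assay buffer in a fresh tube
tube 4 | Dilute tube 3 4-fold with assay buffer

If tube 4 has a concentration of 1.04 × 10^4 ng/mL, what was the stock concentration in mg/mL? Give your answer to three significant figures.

25.0 mg/mL

Step 1: 0.25 mL brought to 6.25 mL → factor 6.25/0.25 = 25
Step 2: 0.5 mL + 2.5 mL = 3 mL total → factor 3/0.5 = 6
Step 3: 0.6 mL + 1800 μL = 2.4 mL total → factor 2.4/0.6 = 4
Step 4: 4-fold → factor 4
Overall dilution factor = 25 × 6 × 4 × 4 = 2400
Stock = 1.04 × 10^4 ng/mL × 2400 = 2.496 × 10^7 ng/mL = 25.0 mg/mL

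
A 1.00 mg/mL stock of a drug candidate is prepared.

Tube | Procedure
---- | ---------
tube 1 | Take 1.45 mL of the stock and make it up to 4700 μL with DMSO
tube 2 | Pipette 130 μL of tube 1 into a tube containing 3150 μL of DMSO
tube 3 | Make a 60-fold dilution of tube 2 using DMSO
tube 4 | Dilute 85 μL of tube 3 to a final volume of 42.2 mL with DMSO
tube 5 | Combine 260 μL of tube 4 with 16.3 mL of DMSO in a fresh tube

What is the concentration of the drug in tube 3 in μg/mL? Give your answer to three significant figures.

0.204 μg/mL

Step 1: 1.45 mL brought to 4700 μL → factor 4.7/1.45 = 3.2414
Step 2: 130 μL + 3150 μL = 3280 μL total → factor 3280/130 = 25.231
Step 3: 60-fold → factor 60
Dilution factor through tube 3 = 3.2414 × 25.231 × 60 = 4906.9
[tube 3] = 1.00 mg/mL / 4906.9 = 0.0002038 mg/mL = 0.204 μg/mL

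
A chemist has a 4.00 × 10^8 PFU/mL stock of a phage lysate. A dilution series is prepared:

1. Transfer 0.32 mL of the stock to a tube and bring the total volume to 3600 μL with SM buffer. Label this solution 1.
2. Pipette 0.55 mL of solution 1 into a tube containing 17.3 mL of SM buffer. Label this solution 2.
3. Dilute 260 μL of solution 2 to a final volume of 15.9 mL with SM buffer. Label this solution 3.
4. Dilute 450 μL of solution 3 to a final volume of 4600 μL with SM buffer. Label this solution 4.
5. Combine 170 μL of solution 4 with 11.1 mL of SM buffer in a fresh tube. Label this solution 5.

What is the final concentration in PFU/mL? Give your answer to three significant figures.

26.4 PFU/mL

Step 1: 0.32 mL brought to 3600 μL → factor 3.6/0.32 = 11.25
Step 2: 0.55 mL + 17.3 mL = 17.85 mL total → factor 17.85/0.55 = 32.455
Step 3: 260 μL brought to 15.9 mL → factor 15900/260 = 61.154
Step 4: 450 μL brought to 4600 μL → factor 4600/450 = 10.222
Step 5: 170 μL + 11.1 mL = 11270 μL total → factor 11270/170 = 66.294
Overall dilution factor = 11.25 × 32.455 × 61.154 × 10.222 × 66.294 = 1.5131 × 10^7
Final = 4.00 × 10^8 PFU/mL / 1.5131 × 10^7 = 26.4 PFU/mL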